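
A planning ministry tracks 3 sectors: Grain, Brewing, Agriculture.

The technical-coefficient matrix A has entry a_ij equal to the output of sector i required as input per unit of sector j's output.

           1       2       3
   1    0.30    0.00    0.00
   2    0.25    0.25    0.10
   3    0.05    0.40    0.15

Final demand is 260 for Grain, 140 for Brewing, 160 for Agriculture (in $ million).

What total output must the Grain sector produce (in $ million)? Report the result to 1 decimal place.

x_1 = 371.4

I − A =
  [   0.70     0.00     0.00]
  [  -0.25     0.75    -0.10]
  [  -0.05    -0.40     0.85]
Cofactors of I−A, C_ij = (−1)^(i+j)·(minor ij) (rows/columns in the sector order above):
  C_11 = (0.75)(0.85) − (-0.10)(-0.40) = 0.5975
  C_12 = −[(-0.25)(0.85) − (-0.10)(-0.05)] = 0.2175
  C_13 = (-0.25)(-0.40) − (0.75)(-0.05) = 0.1375
  C_21 = −[(0.00)(0.85) − (0.00)(-0.40)] = 0.0000
  C_22 = (0.70)(0.85) − (0.00)(-0.05) = 0.5950
  C_23 = −[(0.70)(-0.40) − (0.00)(-0.05)] = 0.2800
  C_31 = (0.00)(-0.10) − (0.00)(0.75) = 0.0000
  C_32 = −[(0.70)(-0.10) − (0.00)(-0.25)] = 0.0700
  C_33 = (0.70)(0.75) − (0.00)(-0.25) = 0.5250
det(I−A) = Σ_j (I−A)_1j·C_1j = (0.70)(0.5975) + (0.00)(0.2175) + (0.00)(0.1375) = 0.41825
adj(I−A) = Cᵀ =
  [ 0.5975   0.0000   0.0000]
  [ 0.2175   0.5950   0.0700]
  [ 0.1375   0.2800   0.5250]
(I − A)⁻¹ = adj(I−A) / det(I−A) ≈
  [   1.4286     0.0000     0.0000]
  [   0.5200     1.4226     0.1674]
  [   0.3288     0.6695     1.2552]
x = (I − A)⁻¹ d = adj(I−A)·d / det(I−A), with det(I−A) = 0.41825:
  x_1 = (0.5975·260 + 0.0000·140 + 0.0000·160) / 0.41825 = 155.35 / 0.41825 ≈ 371.4
  x_2 = (0.2175·260 + 0.5950·140 + 0.0700·160) / 0.41825 = 151.05 / 0.41825 ≈ 361.1
  x_3 = (0.1375·260 + 0.2800·140 + 0.5250·160) / 0.41825 = 158.95 / 0.41825 ≈ 380.0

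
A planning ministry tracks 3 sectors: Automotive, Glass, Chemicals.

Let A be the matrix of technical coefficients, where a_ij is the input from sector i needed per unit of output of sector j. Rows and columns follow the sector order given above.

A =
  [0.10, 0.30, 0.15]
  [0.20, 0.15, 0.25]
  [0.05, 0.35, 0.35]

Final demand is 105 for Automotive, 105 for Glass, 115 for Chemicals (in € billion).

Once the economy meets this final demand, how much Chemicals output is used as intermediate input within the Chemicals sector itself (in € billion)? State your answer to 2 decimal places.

I − A =
  [   0.90    -0.30    -0.15]
  [  -0.20     0.85    -0.25]
  [  -0.05    -0.35     0.65]
Cofactors of I−A, C_ij = (−1)^(i+j)·(minor ij) (rows/columns in the sector order above):
  C_11 = (0.85)(0.65) − (-0.25)(-0.35) = 0.4650
  C_12 = −[(-0.20)(0.65) − (-0.25)(-0.05)] = 0.1425
  C_13 = (-0.20)(-0.35) − (0.85)(-0.05) = 0.1125
  C_21 = −[(-0.30)(0.65) − (-0.15)(-0.35)] = 0.2475
  C_22 = (0.90)(0.65) − (-0.15)(-0.05) = 0.5775
  C_23 = −[(0.90)(-0.35) − (-0.30)(-0.05)] = 0.3300
  C_31 = (-0.30)(-0.25) − (-0.15)(0.85) = 0.2025
  C_32 = −[(0.90)(-0.25) − (-0.15)(-0.20)] = 0.2550
  C_33 = (0.90)(0.85) − (-0.30)(-0.20) = 0.7050
det(I−A) = Σ_j (I−A)_1j·C_1j = (0.90)(0.4650) + (-0.30)(0.1425) + (-0.15)(0.1125) = 0.358875
adj(I−A) = Cᵀ =
  [ 0.4650   0.2475   0.2025]
  [ 0.1425   0.5775   0.2550]
  [ 0.1125   0.3300   0.7050]
(I − A)⁻¹ = adj(I−A) / det(I−A) ≈
  [   1.2957     0.6897     0.5643]
  [   0.3971     1.6092     0.7106]
  [   0.3135     0.9195     1.9645]
First solve x = (I − A)⁻¹ d = adj(I−A)·d / det(I−A); in particular x_C = (0.1125·105 + 0.3300·105 + 0.7050·115) / 0.358875 = 127.5375 / 0.358875 ≈ 355.3814.
Intermediate flow from C to C: z_CC = a_CC · x_C = 0.35 × 127.5375 / 0.358875 = 44.638125 / 0.358875 ≈ 124.38.

z_CC = 124.38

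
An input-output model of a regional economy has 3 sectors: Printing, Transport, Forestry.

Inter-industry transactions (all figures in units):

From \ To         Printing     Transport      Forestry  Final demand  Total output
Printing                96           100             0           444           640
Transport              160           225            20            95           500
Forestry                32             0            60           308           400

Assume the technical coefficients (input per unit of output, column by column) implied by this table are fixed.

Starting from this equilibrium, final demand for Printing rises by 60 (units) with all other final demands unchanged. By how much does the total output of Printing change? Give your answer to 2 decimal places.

Technical coefficients a_ij = z_ij / X_j:
  a_PP = 96/640 = 0.15, a_TP = 160/640 = 0.25, a_FP = 32/640 = 0.05
  a_PT = 100/500 = 0.20, a_TT = 225/500 = 0.45, a_FT = 0/500 = 0.00
  a_PF = 0/400 = 0.00, a_TF = 20/400 = 0.05, a_FF = 60/400 = 0.15
I − A =
  [   0.85    -0.20     0.00]
  [  -0.25     0.55    -0.05]
  [  -0.05     0.00     0.85]
Cofactors of I−A, C_ij = (−1)^(i+j)·(minor ij) (rows/columns in the sector order above):
  C_11 = (0.55)(0.85) − (-0.05)(0.00) = 0.4675
  C_12 = −[(-0.25)(0.85) − (-0.05)(-0.05)] = 0.2150
  C_13 = (-0.25)(0.00) − (0.55)(-0.05) = 0.0275
  C_21 = −[(-0.20)(0.85) − (0.00)(0.00)] = 0.1700
  C_22 = (0.85)(0.85) − (0.00)(-0.05) = 0.7225
  C_23 = −[(0.85)(0.00) − (-0.20)(-0.05)] = 0.0100
  C_31 = (-0.20)(-0.05) − (0.00)(0.55) = 0.0100
  C_32 = −[(0.85)(-0.05) − (0.00)(-0.25)] = 0.0425
  C_33 = (0.85)(0.55) − (-0.20)(-0.25) = 0.4175
det(I−A) = Σ_j (I−A)_1j·C_1j = (0.85)(0.4675) + (-0.20)(0.2150) + (0.00)(0.0275) = 0.354375
adj(I−A) = Cᵀ =
  [ 0.4675   0.1700   0.0100]
  [ 0.2150   0.7225   0.0425]
  [ 0.0275   0.0100   0.4175]
(I − A)⁻¹ = adj(I−A) / det(I−A) ≈
  [   1.3192     0.4797     0.0282]
  [   0.6067     2.0388     0.1199]
  [   0.0776     0.0282     1.1781]
Δx = (I − A)⁻¹ Δd with Δd having +60 in the Printing component and 0 elsewhere.
So Δx_P = L_PP · (+60), where L_PP = adj(I−A)_PP / det(I−A) = 0.4675 / 0.354375.
Δx_P = 0.4675 × (+60) / 0.354375 = 28.05 / 0.354375 ≈ 79.15.

Δx_P = 79.15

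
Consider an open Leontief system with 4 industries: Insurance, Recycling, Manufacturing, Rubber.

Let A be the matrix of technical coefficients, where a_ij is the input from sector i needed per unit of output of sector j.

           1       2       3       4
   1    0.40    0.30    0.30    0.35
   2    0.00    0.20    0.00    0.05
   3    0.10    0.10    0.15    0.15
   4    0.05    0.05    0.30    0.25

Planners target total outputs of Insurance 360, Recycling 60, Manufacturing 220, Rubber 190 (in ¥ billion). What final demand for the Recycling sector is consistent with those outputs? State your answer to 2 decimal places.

d_2 = 38.50

I − A =
  [   0.60    -0.30    -0.30    -0.35]
  [   0.00     0.80     0.00    -0.05]
  [  -0.10    -0.10     0.85    -0.15]
  [  -0.05    -0.05    -0.30     0.75]
d = (I − A) x:
  d_1 = (+0.60)·360 + (-0.30)·60 + (-0.30)·220 + (-0.35)·190 = 65.50
  d_2 = (+0.00)·360 + (+0.80)·60 + (+0.00)·220 + (-0.05)·190 = 38.50
  d_3 = (-0.10)·360 + (-0.10)·60 + (+0.85)·220 + (-0.15)·190 = 116.50
  d_4 = (-0.05)·360 + (-0.05)·60 + (-0.30)·220 + (+0.75)·190 = 55.50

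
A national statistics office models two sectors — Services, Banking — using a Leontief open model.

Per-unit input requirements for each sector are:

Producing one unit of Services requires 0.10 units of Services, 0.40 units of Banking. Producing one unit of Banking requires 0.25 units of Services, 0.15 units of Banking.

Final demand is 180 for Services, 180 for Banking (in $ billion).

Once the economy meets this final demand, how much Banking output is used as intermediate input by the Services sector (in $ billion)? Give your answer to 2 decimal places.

z_21 = 119.10

I − A =
  [   0.90    -0.25]
  [  -0.40     0.85]
det(I−A) = (0.90)(0.85) − (-0.25)(-0.40) = 0.6650
adj(I−A) = [[0.85, 0.25], [0.40, 0.90]]
(I − A)⁻¹ = adj(I−A) / det(I−A) ≈
  [   1.2782     0.3759]
  [   0.6015     1.3534]
First solve x = (I − A)⁻¹ d = adj(I−A)·d / det(I−A); in particular x_1 = (0.85·180 + 0.25·180) / 0.6650 = 198.00 / 0.6650 ≈ 297.7444.
Intermediate flow from 2 to 1: z_21 = a_21 · x_1 = 0.40 × 198.00 / 0.6650 = 79.20 / 0.6650 ≈ 119.10.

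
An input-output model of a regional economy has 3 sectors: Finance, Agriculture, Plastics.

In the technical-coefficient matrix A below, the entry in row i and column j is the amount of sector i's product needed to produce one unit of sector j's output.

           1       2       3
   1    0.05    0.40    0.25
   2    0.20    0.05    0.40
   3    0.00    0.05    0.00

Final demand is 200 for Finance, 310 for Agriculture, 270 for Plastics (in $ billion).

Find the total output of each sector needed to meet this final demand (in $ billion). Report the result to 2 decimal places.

I − A =
  [   0.95    -0.40    -0.25]
  [  -0.20     0.95    -0.40]
  [   0.00    -0.05     1.00]
Cofactors of I−A, C_ij = (−1)^(i+j)·(minor ij) (rows/columns in the sector order above):
  C_11 = (0.95)(1.00) − (-0.40)(-0.05) = 0.9300
  C_12 = −[(-0.20)(1.00) − (-0.40)(0.00)] = 0.2000
  C_13 = (-0.20)(-0.05) − (0.95)(0.00) = 0.0100
  C_21 = −[(-0.40)(1.00) − (-0.25)(-0.05)] = 0.4125
  C_22 = (0.95)(1.00) − (-0.25)(0.00) = 0.9500
  C_23 = −[(0.95)(-0.05) − (-0.40)(0.00)] = 0.0475
  C_31 = (-0.40)(-0.40) − (-0.25)(0.95) = 0.3975
  C_32 = −[(0.95)(-0.40) − (-0.25)(-0.20)] = 0.4300
  C_33 = (0.95)(0.95) − (-0.40)(-0.20) = 0.8225
det(I−A) = Σ_j (I−A)_1j·C_1j = (0.95)(0.9300) + (-0.40)(0.2000) + (-0.25)(0.0100) = 0.8010
adj(I−A) = Cᵀ =
  [ 0.9300   0.4125   0.3975]
  [ 0.2000   0.9500   0.4300]
  [ 0.0100   0.0475   0.8225]
(I − A)⁻¹ = adj(I−A) / det(I−A) ≈
  [   1.1610     0.5150     0.4963]
  [   0.2497     1.1860     0.5368]
  [   0.0125     0.0593     1.0268]
x = (I − A)⁻¹ d = adj(I−A)·d / det(I−A), with det(I−A) = 0.8010:
  x_1 = (0.9300·200 + 0.4125·310 + 0.3975·270) / 0.8010 = 421.20 / 0.8010 ≈ 525.84
  x_2 = (0.2000·200 + 0.9500·310 + 0.4300·270) / 0.8010 = 450.60 / 0.8010 ≈ 562.55
  x_3 = (0.0100·200 + 0.0475·310 + 0.8225·270) / 0.8010 = 238.80 / 0.8010 ≈ 298.13

x_1 = 525.84, x_2 = 562.55, x_3 = 298.13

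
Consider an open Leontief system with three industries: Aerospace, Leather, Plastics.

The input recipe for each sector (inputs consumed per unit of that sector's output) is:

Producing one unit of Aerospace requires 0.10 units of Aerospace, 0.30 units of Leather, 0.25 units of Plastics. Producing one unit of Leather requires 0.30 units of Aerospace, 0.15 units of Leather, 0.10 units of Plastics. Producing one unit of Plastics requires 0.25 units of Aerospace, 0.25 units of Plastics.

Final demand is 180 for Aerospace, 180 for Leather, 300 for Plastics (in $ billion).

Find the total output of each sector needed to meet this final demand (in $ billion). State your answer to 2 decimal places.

x_1 = 501.54, x_2 = 388.78, x_3 = 619.02

I − A =
  [   0.90    -0.30    -0.25]
  [  -0.30     0.85     0.00]
  [  -0.25    -0.10     0.75]
Cofactors of I−A, C_ij = (−1)^(i+j)·(minor ij) (rows/columns in the sector order above):
  C_11 = (0.85)(0.75) − (0.00)(-0.10) = 0.6375
  C_12 = −[(-0.30)(0.75) − (0.00)(-0.25)] = 0.2250
  C_13 = (-0.30)(-0.10) − (0.85)(-0.25) = 0.2425
  C_21 = −[(-0.30)(0.75) − (-0.25)(-0.10)] = 0.2500
  C_22 = (0.90)(0.75) − (-0.25)(-0.25) = 0.6125
  C_23 = −[(0.90)(-0.10) − (-0.30)(-0.25)] = 0.1650
  C_31 = (-0.30)(0.00) − (-0.25)(0.85) = 0.2125
  C_32 = −[(0.90)(0.00) − (-0.25)(-0.30)] = 0.0750
  C_33 = (0.90)(0.85) − (-0.30)(-0.30) = 0.6750
det(I−A) = Σ_j (I−A)_1j·C_1j = (0.90)(0.6375) + (-0.30)(0.2250) + (-0.25)(0.2425) = 0.445625
adj(I−A) = Cᵀ =
  [ 0.6375   0.2500   0.2125]
  [ 0.2250   0.6125   0.0750]
  [ 0.2425   0.1650   0.6750]
(I − A)⁻¹ = adj(I−A) / det(I−A) ≈
  [   1.4306     0.5610     0.4769]
  [   0.5049     1.3745     0.1683]
  [   0.5442     0.3703     1.5147]
x = (I − A)⁻¹ d = adj(I−A)·d / det(I−A), with det(I−A) = 0.445625:
  x_1 = (0.6375·180 + 0.2500·180 + 0.2125·300) / 0.445625 = 223.50 / 0.445625 ≈ 501.54
  x_2 = (0.2250·180 + 0.6125·180 + 0.0750·300) / 0.445625 = 173.25 / 0.445625 ≈ 388.78
  x_3 = (0.2425·180 + 0.1650·180 + 0.6750·300) / 0.445625 = 275.85 / 0.445625 ≈ 619.02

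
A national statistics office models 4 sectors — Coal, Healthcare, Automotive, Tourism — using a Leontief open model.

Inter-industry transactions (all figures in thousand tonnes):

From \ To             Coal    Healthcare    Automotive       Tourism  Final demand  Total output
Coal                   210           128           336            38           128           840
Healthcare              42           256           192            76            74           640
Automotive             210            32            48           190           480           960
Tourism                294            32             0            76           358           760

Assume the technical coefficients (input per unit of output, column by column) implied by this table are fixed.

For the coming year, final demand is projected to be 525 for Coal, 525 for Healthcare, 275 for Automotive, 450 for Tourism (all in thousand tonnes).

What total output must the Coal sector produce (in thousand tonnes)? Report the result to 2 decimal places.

x_1 = 1768.48

Technical coefficients a_ij = z_ij / X_j:
  a_11 = 210/840 = 0.25, a_21 = 42/840 = 0.05, a_31 = 210/840 = 0.25, a_41 = 294/840 = 0.35
  a_12 = 128/640 = 0.20, a_22 = 256/640 = 0.40, a_32 = 32/640 = 0.05, a_42 = 32/640 = 0.05
  a_13 = 336/960 = 0.35, a_23 = 192/960 = 0.20, a_33 = 48/960 = 0.05, a_43 = 0/960 = 0.00
  a_14 = 38/760 = 0.05, a_24 = 76/760 = 0.10, a_34 = 190/760 = 0.25, a_44 = 76/760 = 0.10
I − A =
  [   0.75    -0.20    -0.35    -0.05]
  [  -0.05     0.60    -0.20    -0.10]
  [  -0.25    -0.05     0.95    -0.25]
  [  -0.35    -0.05     0.00     0.90]
Compute the cofactors C_ij = (−1)^(i+j)·(3×3 minor ij) of I−A; the adjugate is their transpose:
adj(I−A) = Cᵀ =
  [ 0.496750   0.193500   0.223750   0.111250]
  [ 0.138500   0.515250   0.159500   0.109250]
  [ 0.190875   0.105375   0.374625   0.126375]
  [ 0.200875   0.103875   0.095875   0.347125]
det(I−A) = Σ_j (I−A)_1j·C_1j = (0.75)(0.496750) + (-0.20)(0.138500) + (-0.35)(0.190875) + (-0.05)(0.200875) = 0.2680125
(I − A)⁻¹ = adj(I−A) / det(I−A) ≈
  [   1.8535     0.7220     0.8348     0.4151]
  [   0.5168     1.9225     0.5951     0.4076]
  [   0.7122     0.3932     1.3978     0.4715]
  [   0.7495     0.3876     0.3577     1.2952]
x = (I − A)⁻¹ d = adj(I−A)·d / det(I−A), with det(I−A) = 0.2680125:
  x_1 = (0.496750·525 + 0.193500·525 + 0.223750·275 + 0.111250·450) / 0.2680125 = 473.975 / 0.2680125 ≈ 1768.48
  x_2 = (0.138500·525 + 0.515250·525 + 0.159500·275 + 0.109250·450) / 0.2680125 = 436.24375 / 0.2680125 ≈ 1627.70
  x_3 = (0.190875·525 + 0.105375·525 + 0.374625·275 + 0.126375·450) / 0.2680125 = 315.421875 / 0.2680125 ≈ 1176.89
  x_4 = (0.200875·525 + 0.103875·525 + 0.095875·275 + 0.347125·450) / 0.2680125 = 342.565625 / 0.2680125 ≈ 1278.17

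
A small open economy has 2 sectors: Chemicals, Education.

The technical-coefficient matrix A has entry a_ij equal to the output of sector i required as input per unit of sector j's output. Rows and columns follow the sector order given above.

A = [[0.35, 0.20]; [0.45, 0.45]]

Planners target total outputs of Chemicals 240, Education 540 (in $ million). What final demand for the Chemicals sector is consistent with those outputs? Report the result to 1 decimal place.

I − A =
  [   0.65    -0.20]
  [  -0.45     0.55]
d = (I − A) x:
  d_1 = (+0.65)·240 + (-0.20)·540 = 48.0
  d_2 = (-0.45)·240 + (+0.55)·540 = 189.0

d_1 = 48.0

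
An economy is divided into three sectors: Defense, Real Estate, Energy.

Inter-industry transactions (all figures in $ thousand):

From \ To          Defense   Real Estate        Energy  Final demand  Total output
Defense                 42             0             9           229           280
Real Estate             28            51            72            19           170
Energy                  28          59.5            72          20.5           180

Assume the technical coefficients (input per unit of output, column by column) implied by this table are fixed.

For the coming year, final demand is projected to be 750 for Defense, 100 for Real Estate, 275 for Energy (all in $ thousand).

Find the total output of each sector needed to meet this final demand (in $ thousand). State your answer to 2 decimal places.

x_1 = 951.13, x_2 = 946.83, x_3 = 1169.17

Technical coefficients a_ij = z_ij / X_j:
  a_11 = 42/280 = 0.15, a_21 = 28/280 = 0.10, a_31 = 28/280 = 0.10
  a_12 = 0/170 = 0.00, a_22 = 51/170 = 0.30, a_32 = 59.5/170 = 0.35
  a_13 = 9/180 = 0.05, a_23 = 72/180 = 0.40, a_33 = 72/180 = 0.40
I − A =
  [   0.85     0.00    -0.05]
  [  -0.10     0.70    -0.40]
  [  -0.10    -0.35     0.60]
Cofactors of I−A, C_ij = (−1)^(i+j)·(minor ij) (rows/columns in the sector order above):
  C_11 = (0.70)(0.60) − (-0.40)(-0.35) = 0.2800
  C_12 = −[(-0.10)(0.60) − (-0.40)(-0.10)] = 0.1000
  C_13 = (-0.10)(-0.35) − (0.70)(-0.10) = 0.1050
  C_21 = −[(0.00)(0.60) − (-0.05)(-0.35)] = 0.0175
  C_22 = (0.85)(0.60) − (-0.05)(-0.10) = 0.5050
  C_23 = −[(0.85)(-0.35) − (0.00)(-0.10)] = 0.2975
  C_31 = (0.00)(-0.40) − (-0.05)(0.70) = 0.0350
  C_32 = −[(0.85)(-0.40) − (-0.05)(-0.10)] = 0.3450
  C_33 = (0.85)(0.70) − (0.00)(-0.10) = 0.5950
det(I−A) = Σ_j (I−A)_1j·C_1j = (0.85)(0.2800) + (0.00)(0.1000) + (-0.05)(0.1050) = 0.23275
adj(I−A) = Cᵀ =
  [ 0.2800   0.0175   0.0350]
  [ 0.1000   0.5050   0.3450]
  [ 0.1050   0.2975   0.5950]
(I − A)⁻¹ = adj(I−A) / det(I−A) ≈
  [   1.2030     0.0752     0.1504]
  [   0.4296     2.1697     1.4823]
  [   0.4511     1.2782     2.5564]
x = (I − A)⁻¹ d = adj(I−A)·d / det(I−A), with det(I−A) = 0.23275:
  x_1 = (0.2800·750 + 0.0175·100 + 0.0350·275) / 0.23275 = 221.375 / 0.23275 ≈ 951.13
  x_2 = (0.1000·750 + 0.5050·100 + 0.3450·275) / 0.23275 = 220.375 / 0.23275 ≈ 946.83
  x_3 = (0.1050·750 + 0.2975·100 + 0.5950·275) / 0.23275 = 272.125 / 0.23275 ≈ 1169.17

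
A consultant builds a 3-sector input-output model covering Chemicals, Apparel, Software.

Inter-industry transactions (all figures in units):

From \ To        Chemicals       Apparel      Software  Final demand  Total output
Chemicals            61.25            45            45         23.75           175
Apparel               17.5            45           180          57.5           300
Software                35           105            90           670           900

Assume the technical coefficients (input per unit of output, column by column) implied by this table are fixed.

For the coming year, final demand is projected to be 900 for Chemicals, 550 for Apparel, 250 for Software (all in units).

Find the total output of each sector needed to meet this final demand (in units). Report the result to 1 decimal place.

x_1 = 1723.9, x_2 = 1106.6, x_3 = 1091.2

Technical coefficients a_ij = z_ij / X_j:
  a_11 = 61.25/175 = 0.35, a_21 = 17.5/175 = 0.10, a_31 = 35/175 = 0.20
  a_12 = 45/300 = 0.15, a_22 = 45/300 = 0.15, a_32 = 105/300 = 0.35
  a_13 = 45/900 = 0.05, a_23 = 180/900 = 0.20, a_33 = 90/900 = 0.10
I − A =
  [   0.65    -0.15    -0.05]
  [  -0.10     0.85    -0.20]
  [  -0.20    -0.35     0.90]
Cofactors of I−A, C_ij = (−1)^(i+j)·(minor ij) (rows/columns in the sector order above):
  C_11 = (0.85)(0.90) − (-0.20)(-0.35) = 0.6950
  C_12 = −[(-0.10)(0.90) − (-0.20)(-0.20)] = 0.1300
  C_13 = (-0.10)(-0.35) − (0.85)(-0.20) = 0.2050
  C_21 = −[(-0.15)(0.90) − (-0.05)(-0.35)] = 0.1525
  C_22 = (0.65)(0.90) − (-0.05)(-0.20) = 0.5750
  C_23 = −[(0.65)(-0.35) − (-0.15)(-0.20)] = 0.2575
  C_31 = (-0.15)(-0.20) − (-0.05)(0.85) = 0.0725
  C_32 = −[(0.65)(-0.20) − (-0.05)(-0.10)] = 0.1350
  C_33 = (0.65)(0.85) − (-0.15)(-0.10) = 0.5375
det(I−A) = Σ_j (I−A)_1j·C_1j = (0.65)(0.6950) + (-0.15)(0.1300) + (-0.05)(0.2050) = 0.4220
adj(I−A) = Cᵀ =
  [ 0.6950   0.1525   0.0725]
  [ 0.1300   0.5750   0.1350]
  [ 0.2050   0.2575   0.5375]
(I − A)⁻¹ = adj(I−A) / det(I−A) ≈
  [   1.6469     0.3614     0.1718]
  [   0.3081     1.3626     0.3199]
  [   0.4858     0.6102     1.2737]
x = (I − A)⁻¹ d = adj(I−A)·d / det(I−A), with det(I−A) = 0.4220:
  x_1 = (0.6950·900 + 0.1525·550 + 0.0725·250) / 0.4220 = 727.50 / 0.4220 ≈ 1723.9
  x_2 = (0.1300·900 + 0.5750·550 + 0.1350·250) / 0.4220 = 467.00 / 0.4220 ≈ 1106.6
  x_3 = (0.2050·900 + 0.2575·550 + 0.5375·250) / 0.4220 = 460.50 / 0.4220 ≈ 1091.2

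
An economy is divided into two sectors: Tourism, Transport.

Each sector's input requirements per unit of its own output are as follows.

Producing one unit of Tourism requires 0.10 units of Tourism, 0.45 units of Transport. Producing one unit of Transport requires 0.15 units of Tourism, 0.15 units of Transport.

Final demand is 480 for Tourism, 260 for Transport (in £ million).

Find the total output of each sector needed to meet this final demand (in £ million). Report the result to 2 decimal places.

I − A =
  [   0.90    -0.15]
  [  -0.45     0.85]
det(I−A) = (0.90)(0.85) − (-0.15)(-0.45) = 0.6975
adj(I−A) = [[0.85, 0.15], [0.45, 0.90]]
(I − A)⁻¹ = adj(I−A) / det(I−A) ≈
  [   1.2186     0.2151]
  [   0.6452     1.2903]
x = (I − A)⁻¹ d = adj(I−A)·d / det(I−A), with det(I−A) = 0.6975:
  x_1 = (0.85·480 + 0.15·260) / 0.6975 = 447.00 / 0.6975 ≈ 640.86
  x_2 = (0.45·480 + 0.90·260) / 0.6975 = 450.00 / 0.6975 ≈ 645.16

x_1 = 640.86, x_2 = 645.16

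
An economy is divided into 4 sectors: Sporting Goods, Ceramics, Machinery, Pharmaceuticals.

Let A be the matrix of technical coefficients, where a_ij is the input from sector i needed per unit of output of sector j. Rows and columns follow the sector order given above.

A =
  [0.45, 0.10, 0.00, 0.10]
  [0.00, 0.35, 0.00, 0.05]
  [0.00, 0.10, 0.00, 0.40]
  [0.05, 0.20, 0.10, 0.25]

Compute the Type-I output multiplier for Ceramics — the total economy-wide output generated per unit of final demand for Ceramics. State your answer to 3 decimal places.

m_2 = 2.800

I − A =
  [   0.55    -0.10     0.00    -0.10]
  [   0.00     0.65     0.00    -0.05]
  [   0.00    -0.10     1.00    -0.40]
  [  -0.05    -0.20    -0.10     0.75]
Compute the cofactors C_ij = (−1)^(i+j)·(3×3 minor ij) of I−A; the adjugate is their transpose:
adj(I−A) = Cᵀ =
  [ 0.451000   0.092000   0.007000   0.070000]
  [ 0.002500   0.385500   0.002750   0.027500]
  [ 0.013250   0.086750   0.259125   0.145750]
  [ 0.032500   0.120500   0.035750   0.357500]
det(I−A) = Σ_j (I−A)_1j·C_1j = (0.55)(0.451000) + (-0.10)(0.002500) + (0.00)(0.013250) + (-0.10)(0.032500) = 0.24455
(I − A)⁻¹ = adj(I−A) / det(I−A) ≈
  [   1.8442     0.3762     0.0286     0.2862]
  [   0.0102     1.5764     0.0112     0.1125]
  [   0.0542     0.3547     1.0596     0.5960]
  [   0.1329     0.4927     0.1462     1.4619]
The output multiplier for sector j is the column-j sum of the Leontief inverse (I − A)⁻¹ = adj(I−A) / det(I−A).
Column 2 of adj(I−A): (0.092000, 0.385500, 0.086750, 0.120500); det(I−A) = 0.24455.
m_2 = (0.092000 + 0.385500 + 0.086750 + 0.120500) / 0.24455 = 0.68475 / 0.24455 ≈ 2.800.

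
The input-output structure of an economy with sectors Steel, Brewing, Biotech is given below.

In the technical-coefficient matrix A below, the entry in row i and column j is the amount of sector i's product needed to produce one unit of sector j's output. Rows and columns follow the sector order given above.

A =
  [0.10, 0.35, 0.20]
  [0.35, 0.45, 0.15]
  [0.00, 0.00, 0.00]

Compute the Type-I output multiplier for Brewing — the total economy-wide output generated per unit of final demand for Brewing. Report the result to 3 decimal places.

I − A =
  [   0.90    -0.35    -0.20]
  [  -0.35     0.55    -0.15]
  [   0.00     0.00     1.00]
Cofactors of I−A, C_ij = (−1)^(i+j)·(minor ij) (rows/columns in the sector order above):
  C_11 = (0.55)(1.00) − (-0.15)(0.00) = 0.5500
  C_12 = −[(-0.35)(1.00) − (-0.15)(0.00)] = 0.3500
  C_13 = (-0.35)(0.00) − (0.55)(0.00) = 0.0000
  C_21 = −[(-0.35)(1.00) − (-0.20)(0.00)] = 0.3500
  C_22 = (0.90)(1.00) − (-0.20)(0.00) = 0.9000
  C_23 = −[(0.90)(0.00) − (-0.35)(0.00)] = 0.0000
  C_31 = (-0.35)(-0.15) − (-0.20)(0.55) = 0.1625
  C_32 = −[(0.90)(-0.15) − (-0.20)(-0.35)] = 0.2050
  C_33 = (0.90)(0.55) − (-0.35)(-0.35) = 0.3725
det(I−A) = Σ_j (I−A)_1j·C_1j = (0.90)(0.5500) + (-0.35)(0.3500) + (-0.20)(0.0000) = 0.3725
adj(I−A) = Cᵀ =
  [ 0.5500   0.3500   0.1625]
  [ 0.3500   0.9000   0.2050]
  [ 0.0000   0.0000   0.3725]
(I − A)⁻¹ = adj(I−A) / det(I−A) ≈
  [   1.4765     0.9396     0.4362]
  [   0.9396     2.4161     0.5503]
  [   0.0000     0.0000     1.0000]
The output multiplier for sector j is the column-j sum of the Leontief inverse (I − A)⁻¹ = adj(I−A) / det(I−A).
Column 2 of adj(I−A): (0.3500, 0.9000, 0.0000); det(I−A) = 0.3725.
m_2 = (0.3500 + 0.9000 + 0.0000) / 0.3725 = 1.25 / 0.3725 ≈ 3.356.

m_2 = 3.356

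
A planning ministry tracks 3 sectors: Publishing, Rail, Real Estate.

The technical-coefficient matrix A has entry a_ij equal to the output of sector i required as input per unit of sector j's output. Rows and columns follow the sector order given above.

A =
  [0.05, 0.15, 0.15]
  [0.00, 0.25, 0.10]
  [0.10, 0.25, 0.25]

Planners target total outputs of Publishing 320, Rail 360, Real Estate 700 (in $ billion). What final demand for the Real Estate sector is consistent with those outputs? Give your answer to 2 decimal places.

I − A =
  [   0.95    -0.15    -0.15]
  [   0.00     0.75    -0.10]
  [  -0.10    -0.25     0.75]
d = (I − A) x:
  d_1 = (+0.95)·320 + (-0.15)·360 + (-0.15)·700 = 145.00
  d_2 = (+0.00)·320 + (+0.75)·360 + (-0.10)·700 = 200.00
  d_3 = (-0.10)·320 + (-0.25)·360 + (+0.75)·700 = 403.00

d_3 = 403.00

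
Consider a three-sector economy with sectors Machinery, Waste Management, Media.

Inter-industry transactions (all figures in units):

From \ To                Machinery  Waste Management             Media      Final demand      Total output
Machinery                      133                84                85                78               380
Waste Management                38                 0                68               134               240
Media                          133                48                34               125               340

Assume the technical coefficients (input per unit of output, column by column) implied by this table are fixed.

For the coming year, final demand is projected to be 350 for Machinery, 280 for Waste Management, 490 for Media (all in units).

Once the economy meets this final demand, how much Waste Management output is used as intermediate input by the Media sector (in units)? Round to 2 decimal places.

z_23 = 244.36

Technical coefficients a_ij = z_ij / X_j:
  a_11 = 133/380 = 0.35, a_21 = 38/380 = 0.10, a_31 = 133/380 = 0.35
  a_12 = 84/240 = 0.35, a_22 = 0/240 = 0.00, a_32 = 48/240 = 0.20
  a_13 = 85/340 = 0.25, a_23 = 68/340 = 0.20, a_33 = 34/340 = 0.10
I − A =
  [   0.65    -0.35    -0.25]
  [  -0.10     1.00    -0.20]
  [  -0.35    -0.20     0.90]
Cofactors of I−A, C_ij = (−1)^(i+j)·(minor ij) (rows/columns in the sector order above):
  C_11 = (1.00)(0.90) − (-0.20)(-0.20) = 0.8600
  C_12 = −[(-0.10)(0.90) − (-0.20)(-0.35)] = 0.1600
  C_13 = (-0.10)(-0.20) − (1.00)(-0.35) = 0.3700
  C_21 = −[(-0.35)(0.90) − (-0.25)(-0.20)] = 0.3650
  C_22 = (0.65)(0.90) − (-0.25)(-0.35) = 0.4975
  C_23 = −[(0.65)(-0.20) − (-0.35)(-0.35)] = 0.2525
  C_31 = (-0.35)(-0.20) − (-0.25)(1.00) = 0.3200
  C_32 = −[(0.65)(-0.20) − (-0.25)(-0.10)] = 0.1550
  C_33 = (0.65)(1.00) − (-0.35)(-0.10) = 0.6150
det(I−A) = Σ_j (I−A)_1j·C_1j = (0.65)(0.8600) + (-0.35)(0.1600) + (-0.25)(0.3700) = 0.4105
adj(I−A) = Cᵀ =
  [ 0.8600   0.3650   0.3200]
  [ 0.1600   0.4975   0.1550]
  [ 0.3700   0.2525   0.6150]
(I − A)⁻¹ = adj(I−A) / det(I−A) ≈
  [   2.0950     0.8892     0.7795]
  [   0.3898     1.2119     0.3776]
  [   0.9013     0.6151     1.4982]
First solve x = (I − A)⁻¹ d = adj(I−A)·d / det(I−A); in particular x_3 = (0.3700·350 + 0.2525·280 + 0.6150·490) / 0.4105 = 501.55 / 0.4105 ≈ 1221.8027.
Intermediate flow from 2 to 3: z_23 = a_23 · x_3 = 0.20 × 501.55 / 0.4105 = 100.31 / 0.4105 ≈ 244.36.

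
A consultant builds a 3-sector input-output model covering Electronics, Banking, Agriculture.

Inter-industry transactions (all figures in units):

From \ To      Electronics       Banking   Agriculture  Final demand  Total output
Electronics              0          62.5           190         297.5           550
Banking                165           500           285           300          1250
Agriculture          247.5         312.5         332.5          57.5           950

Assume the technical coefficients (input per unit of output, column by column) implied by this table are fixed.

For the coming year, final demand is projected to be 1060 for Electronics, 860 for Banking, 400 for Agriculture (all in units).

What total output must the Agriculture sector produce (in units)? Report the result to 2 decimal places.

x_3 = 3634.20

Technical coefficients a_ij = z_ij / X_j:
  a_11 = 0/550 = 0.00, a_21 = 165/550 = 0.30, a_31 = 247.5/550 = 0.45
  a_12 = 62.5/1250 = 0.05, a_22 = 500/1250 = 0.40, a_32 = 312.5/1250 = 0.25
  a_13 = 190/950 = 0.20, a_23 = 285/950 = 0.30, a_33 = 332.5/950 = 0.35
I − A =
  [   1.00    -0.05    -0.20]
  [  -0.30     0.60    -0.30]
  [  -0.45    -0.25     0.65]
Cofactors of I−A, C_ij = (−1)^(i+j)·(minor ij) (rows/columns in the sector order above):
  C_11 = (0.60)(0.65) − (-0.30)(-0.25) = 0.3150
  C_12 = −[(-0.30)(0.65) − (-0.30)(-0.45)] = 0.3300
  C_13 = (-0.30)(-0.25) − (0.60)(-0.45) = 0.3450
  C_21 = −[(-0.05)(0.65) − (-0.20)(-0.25)] = 0.0825
  C_22 = (1.00)(0.65) − (-0.20)(-0.45) = 0.5600
  C_23 = −[(1.00)(-0.25) − (-0.05)(-0.45)] = 0.2725
  C_31 = (-0.05)(-0.30) − (-0.20)(0.60) = 0.1350
  C_32 = −[(1.00)(-0.30) − (-0.20)(-0.30)] = 0.3600
  C_33 = (1.00)(0.60) − (-0.05)(-0.30) = 0.5850
det(I−A) = Σ_j (I−A)_1j·C_1j = (1.00)(0.3150) + (-0.05)(0.3300) + (-0.20)(0.3450) = 0.2295
adj(I−A) = Cᵀ =
  [ 0.3150   0.0825   0.1350]
  [ 0.3300   0.5600   0.3600]
  [ 0.3450   0.2725   0.5850]
(I − A)⁻¹ = adj(I−A) / det(I−A) ≈
  [   1.3725     0.3595     0.5882]
  [   1.4379     2.4401     1.5686]
  [   1.5033     1.1874     2.5490]
x = (I − A)⁻¹ d = adj(I−A)·d / det(I−A), with det(I−A) = 0.2295:
  x_1 = (0.3150·1060 + 0.0825·860 + 0.1350·400) / 0.2295 = 458.85 / 0.2295 ≈ 1999.35
  x_2 = (0.3300·1060 + 0.5600·860 + 0.3600·400) / 0.2295 = 975.40 / 0.2295 ≈ 4250.11
  x_3 = (0.3450·1060 + 0.2725·860 + 0.5850·400) / 0.2295 = 834.05 / 0.2295 ≈ 3634.20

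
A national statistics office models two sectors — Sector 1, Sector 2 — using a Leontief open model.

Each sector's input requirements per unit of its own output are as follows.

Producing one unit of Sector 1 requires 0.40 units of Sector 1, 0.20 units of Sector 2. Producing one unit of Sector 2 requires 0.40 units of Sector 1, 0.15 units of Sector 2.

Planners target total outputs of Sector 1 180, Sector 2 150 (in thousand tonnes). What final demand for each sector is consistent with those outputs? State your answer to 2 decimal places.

I − A =
  [   0.60    -0.40]
  [  -0.20     0.85]
d = (I − A) x:
  d_1 = (+0.60)·180 + (-0.40)·150 = 48.00
  d_2 = (-0.20)·180 + (+0.85)·150 = 91.50

d_1 = 48.00, d_2 = 91.50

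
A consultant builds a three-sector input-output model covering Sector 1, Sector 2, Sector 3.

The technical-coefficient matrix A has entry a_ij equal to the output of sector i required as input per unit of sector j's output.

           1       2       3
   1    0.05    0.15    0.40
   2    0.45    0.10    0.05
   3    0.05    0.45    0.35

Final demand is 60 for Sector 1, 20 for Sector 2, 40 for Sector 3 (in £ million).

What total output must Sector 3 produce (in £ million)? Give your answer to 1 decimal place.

x_3 = 140.7

I − A =
  [   0.95    -0.15    -0.40]
  [  -0.45     0.90    -0.05]
  [  -0.05    -0.45     0.65]
Cofactors of I−A, C_ij = (−1)^(i+j)·(minor ij) (rows/columns in the sector order above):
  C_11 = (0.90)(0.65) − (-0.05)(-0.45) = 0.5625
  C_12 = −[(-0.45)(0.65) − (-0.05)(-0.05)] = 0.2950
  C_13 = (-0.45)(-0.45) − (0.90)(-0.05) = 0.2475
  C_21 = −[(-0.15)(0.65) − (-0.40)(-0.45)] = 0.2775
  C_22 = (0.95)(0.65) − (-0.40)(-0.05) = 0.5975
  C_23 = −[(0.95)(-0.45) − (-0.15)(-0.05)] = 0.4350
  C_31 = (-0.15)(-0.05) − (-0.40)(0.90) = 0.3675
  C_32 = −[(0.95)(-0.05) − (-0.40)(-0.45)] = 0.2275
  C_33 = (0.95)(0.90) − (-0.15)(-0.45) = 0.7875
det(I−A) = Σ_j (I−A)_1j·C_1j = (0.95)(0.5625) + (-0.15)(0.2950) + (-0.40)(0.2475) = 0.391125
adj(I−A) = Cᵀ =
  [ 0.5625   0.2775   0.3675]
  [ 0.2950   0.5975   0.2275]
  [ 0.2475   0.4350   0.7875]
(I − A)⁻¹ = adj(I−A) / det(I−A) ≈
  [   1.4382     0.7095     0.9396]
  [   0.7542     1.5276     0.5817]
  [   0.6328     1.1122     2.0134]
x = (I − A)⁻¹ d = adj(I−A)·d / det(I−A), with det(I−A) = 0.391125:
  x_1 = (0.5625·60 + 0.2775·20 + 0.3675·40) / 0.391125 = 54.00 / 0.391125 ≈ 138.1
  x_2 = (0.2950·60 + 0.5975·20 + 0.2275·40) / 0.391125 = 38.75 / 0.391125 ≈ 99.1
  x_3 = (0.2475·60 + 0.4350·20 + 0.7875·40) / 0.391125 = 55.05 / 0.391125 ≈ 140.7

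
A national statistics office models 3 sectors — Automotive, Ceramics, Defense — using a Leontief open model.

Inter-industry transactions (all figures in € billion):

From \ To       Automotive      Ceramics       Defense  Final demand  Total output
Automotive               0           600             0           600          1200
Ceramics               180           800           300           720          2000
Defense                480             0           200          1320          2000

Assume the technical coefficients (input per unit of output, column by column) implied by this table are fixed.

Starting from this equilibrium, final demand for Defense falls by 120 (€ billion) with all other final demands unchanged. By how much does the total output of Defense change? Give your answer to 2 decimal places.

Technical coefficients a_ij = z_ij / X_j:
  a_11 = 0/1200 = 0.00, a_21 = 180/1200 = 0.15, a_31 = 480/1200 = 0.40
  a_12 = 600/2000 = 0.30, a_22 = 800/2000 = 0.40, a_32 = 0/2000 = 0.00
  a_13 = 0/2000 = 0.00, a_23 = 300/2000 = 0.15, a_33 = 200/2000 = 0.10
I − A =
  [   1.00    -0.30     0.00]
  [  -0.15     0.60    -0.15]
  [  -0.40     0.00     0.90]
Cofactors of I−A, C_ij = (−1)^(i+j)·(minor ij) (rows/columns in the sector order above):
  C_11 = (0.60)(0.90) − (-0.15)(0.00) = 0.5400
  C_12 = −[(-0.15)(0.90) − (-0.15)(-0.40)] = 0.1950
  C_13 = (-0.15)(0.00) − (0.60)(-0.40) = 0.2400
  C_21 = −[(-0.30)(0.90) − (0.00)(0.00)] = 0.2700
  C_22 = (1.00)(0.90) − (0.00)(-0.40) = 0.9000
  C_23 = −[(1.00)(0.00) − (-0.30)(-0.40)] = 0.1200
  C_31 = (-0.30)(-0.15) − (0.00)(0.60) = 0.0450
  C_32 = −[(1.00)(-0.15) − (0.00)(-0.15)] = 0.1500
  C_33 = (1.00)(0.60) − (-0.30)(-0.15) = 0.5550
det(I−A) = Σ_j (I−A)_1j·C_1j = (1.00)(0.5400) + (-0.30)(0.1950) + (0.00)(0.2400) = 0.4815
adj(I−A) = Cᵀ =
  [ 0.5400   0.2700   0.0450]
  [ 0.1950   0.9000   0.1500]
  [ 0.2400   0.1200   0.5550]
(I − A)⁻¹ = adj(I−A) / det(I−A) ≈
  [   1.1215     0.5607     0.0935]
  [   0.4050     1.8692     0.3115]
  [   0.4984     0.2492     1.1526]
Δx = (I − A)⁻¹ Δd with Δd having -120 in the Defense component and 0 elsewhere.
So Δx_3 = L_33 · (-120), where L_33 = adj(I−A)_33 / det(I−A) = 0.5550 / 0.4815.
Δx_3 = 0.5550 × (-120) / 0.4815 = -66.60 / 0.4815 ≈ -138.32.

Δx_3 = -138.32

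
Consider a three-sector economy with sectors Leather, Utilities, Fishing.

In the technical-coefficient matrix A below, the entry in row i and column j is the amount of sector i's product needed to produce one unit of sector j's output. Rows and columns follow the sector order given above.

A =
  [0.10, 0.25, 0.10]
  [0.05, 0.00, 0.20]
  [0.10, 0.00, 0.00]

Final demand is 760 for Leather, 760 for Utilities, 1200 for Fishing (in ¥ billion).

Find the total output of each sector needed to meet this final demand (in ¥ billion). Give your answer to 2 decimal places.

x_L = 1295.13, x_U = 1090.66, x_F = 1329.51

I − A =
  [   0.90    -0.25    -0.10]
  [  -0.05     1.00    -0.20]
  [  -0.10     0.00     1.00]
Cofactors of I−A, C_ij = (−1)^(i+j)·(minor ij) (rows/columns in the sector order above):
  C_11 = (1.00)(1.00) − (-0.20)(0.00) = 1.0000
  C_12 = −[(-0.05)(1.00) − (-0.20)(-0.10)] = 0.0700
  C_13 = (-0.05)(0.00) − (1.00)(-0.10) = 0.1000
  C_21 = −[(-0.25)(1.00) − (-0.10)(0.00)] = 0.2500
  C_22 = (0.90)(1.00) − (-0.10)(-0.10) = 0.8900
  C_23 = −[(0.90)(0.00) − (-0.25)(-0.10)] = 0.0250
  C_31 = (-0.25)(-0.20) − (-0.10)(1.00) = 0.1500
  C_32 = −[(0.90)(-0.20) − (-0.10)(-0.05)] = 0.1850
  C_33 = (0.90)(1.00) − (-0.25)(-0.05) = 0.8875
det(I−A) = Σ_j (I−A)_1j·C_1j = (0.90)(1.0000) + (-0.25)(0.0700) + (-0.10)(0.1000) = 0.8725
adj(I−A) = Cᵀ =
  [ 1.0000   0.2500   0.1500]
  [ 0.0700   0.8900   0.1850]
  [ 0.1000   0.0250   0.8875]
(I − A)⁻¹ = adj(I−A) / det(I−A) ≈
  [   1.1461     0.2865     0.1719]
  [   0.0802     1.0201     0.2120]
  [   0.1146     0.0287     1.0172]
x = (I − A)⁻¹ d = adj(I−A)·d / det(I−A), with det(I−A) = 0.8725:
  x_L = (1.0000·760 + 0.2500·760 + 0.1500·1200) / 0.8725 = 1130.00 / 0.8725 ≈ 1295.13
  x_U = (0.0700·760 + 0.8900·760 + 0.1850·1200) / 0.8725 = 951.60 / 0.8725 ≈ 1090.66
  x_F = (0.1000·760 + 0.0250·760 + 0.8875·1200) / 0.8725 = 1160.00 / 0.8725 ≈ 1329.51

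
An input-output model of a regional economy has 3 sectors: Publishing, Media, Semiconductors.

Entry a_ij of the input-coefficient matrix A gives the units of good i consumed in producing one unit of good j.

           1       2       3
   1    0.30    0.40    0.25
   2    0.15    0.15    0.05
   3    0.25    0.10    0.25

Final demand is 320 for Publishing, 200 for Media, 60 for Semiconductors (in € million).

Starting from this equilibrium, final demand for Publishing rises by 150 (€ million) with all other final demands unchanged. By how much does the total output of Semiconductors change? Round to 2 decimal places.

Δx_3 = 101.60

I − A =
  [   0.70    -0.40    -0.25]
  [  -0.15     0.85    -0.05]
  [  -0.25    -0.10     0.75]
Cofactors of I−A, C_ij = (−1)^(i+j)·(minor ij) (rows/columns in the sector order above):
  C_11 = (0.85)(0.75) − (-0.05)(-0.10) = 0.6325
  C_12 = −[(-0.15)(0.75) − (-0.05)(-0.25)] = 0.1250
  C_13 = (-0.15)(-0.10) − (0.85)(-0.25) = 0.2275
  C_21 = −[(-0.40)(0.75) − (-0.25)(-0.10)] = 0.3250
  C_22 = (0.70)(0.75) − (-0.25)(-0.25) = 0.4625
  C_23 = −[(0.70)(-0.10) − (-0.40)(-0.25)] = 0.1700
  C_31 = (-0.40)(-0.05) − (-0.25)(0.85) = 0.2325
  C_32 = −[(0.70)(-0.05) − (-0.25)(-0.15)] = 0.0725
  C_33 = (0.70)(0.85) − (-0.40)(-0.15) = 0.5350
det(I−A) = Σ_j (I−A)_1j·C_1j = (0.70)(0.6325) + (-0.40)(0.1250) + (-0.25)(0.2275) = 0.335875
adj(I−A) = Cᵀ =
  [ 0.6325   0.3250   0.2325]
  [ 0.1250   0.4625   0.0725]
  [ 0.2275   0.1700   0.5350]
(I − A)⁻¹ = adj(I−A) / det(I−A) ≈
  [   1.8831     0.9676     0.6922]
  [   0.3722     1.3770     0.2159]
  [   0.6773     0.5061     1.5929]
Δx = (I − A)⁻¹ Δd with Δd having +150 in the Publishing component and 0 elsewhere.
So Δx_3 = L_31 · (+150), where L_31 = adj(I−A)_31 / det(I−A) = 0.2275 / 0.335875.
Δx_3 = 0.2275 × (+150) / 0.335875 = 34.125 / 0.335875 ≈ 101.60.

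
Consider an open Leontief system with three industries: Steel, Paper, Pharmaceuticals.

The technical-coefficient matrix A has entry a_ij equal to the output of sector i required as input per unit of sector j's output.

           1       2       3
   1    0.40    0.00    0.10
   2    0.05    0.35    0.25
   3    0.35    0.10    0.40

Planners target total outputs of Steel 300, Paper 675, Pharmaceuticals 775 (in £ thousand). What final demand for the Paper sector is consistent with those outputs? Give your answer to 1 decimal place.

d_2 = 230.0

I − A =
  [   0.60     0.00    -0.10]
  [  -0.05     0.65    -0.25]
  [  -0.35    -0.10     0.60]
d = (I − A) x:
  d_1 = (+0.60)·300 + (+0.00)·675 + (-0.10)·775 = 102.5
  d_2 = (-0.05)·300 + (+0.65)·675 + (-0.25)·775 = 230.0
  d_3 = (-0.35)·300 + (-0.10)·675 + (+0.60)·775 = 292.5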